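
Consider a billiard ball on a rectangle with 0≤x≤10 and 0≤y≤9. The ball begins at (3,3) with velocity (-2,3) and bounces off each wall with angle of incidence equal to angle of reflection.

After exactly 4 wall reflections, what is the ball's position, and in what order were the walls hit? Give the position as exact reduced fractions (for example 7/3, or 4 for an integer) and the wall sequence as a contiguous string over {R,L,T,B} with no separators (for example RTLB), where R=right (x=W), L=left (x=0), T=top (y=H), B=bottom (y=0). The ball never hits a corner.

1. t=3/2 → L at (0,15/2); v=(2,3)
2. t=1/2 → T at (1,9); v=(2,-3)
3. t=3 → B at (7,0); v=(2,3)
4. t=3/2 → R at (10,9/2); v=(-2,3)

Final position: (10,9/2)
Wall sequence: LTBR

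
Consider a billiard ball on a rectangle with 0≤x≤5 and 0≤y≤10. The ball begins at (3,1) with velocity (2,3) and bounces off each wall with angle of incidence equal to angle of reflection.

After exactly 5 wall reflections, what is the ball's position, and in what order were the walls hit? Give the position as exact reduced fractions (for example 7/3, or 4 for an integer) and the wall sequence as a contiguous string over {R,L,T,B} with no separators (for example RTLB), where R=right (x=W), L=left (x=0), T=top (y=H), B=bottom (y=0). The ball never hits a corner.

1. t=1 → R at (5,4); v=(-2,3)
2. t=2 → T at (1,10); v=(-2,-3)
3. t=1/2 → L at (0,17/2); v=(2,-3)
4. t=5/2 → R at (5,1); v=(-2,-3)
5. t=1/3 → B at (13/3,0); v=(-2,3)

Final position: (13/3,0)
Wall sequence: RTLRB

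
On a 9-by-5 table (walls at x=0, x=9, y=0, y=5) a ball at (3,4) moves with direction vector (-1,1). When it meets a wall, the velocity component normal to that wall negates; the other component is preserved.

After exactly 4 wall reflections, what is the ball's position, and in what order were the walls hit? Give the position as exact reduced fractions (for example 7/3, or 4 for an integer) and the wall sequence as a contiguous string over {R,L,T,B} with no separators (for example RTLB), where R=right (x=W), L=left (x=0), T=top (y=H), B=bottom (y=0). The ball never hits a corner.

1. t=1 → T at (2,5); v=(-1,-1)
2. t=2 → L at (0,3); v=(1,-1)
3. t=3 → B at (3,0); v=(1,1)
4. t=5 → T at (8,5); v=(1,-1)

Final position: (8,5)
Wall sequence: TLBT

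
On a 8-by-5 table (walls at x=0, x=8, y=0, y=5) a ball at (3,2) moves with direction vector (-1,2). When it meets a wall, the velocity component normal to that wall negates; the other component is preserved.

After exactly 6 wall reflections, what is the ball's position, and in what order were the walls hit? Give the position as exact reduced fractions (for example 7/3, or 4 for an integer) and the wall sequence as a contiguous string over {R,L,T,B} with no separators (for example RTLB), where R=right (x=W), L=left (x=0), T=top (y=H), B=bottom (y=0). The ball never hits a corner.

1. t=3/2 → T at (3/2,5); v=(-1,-2)
2. t=3/2 → L at (0,2); v=(1,-2)
3. t=1 → B at (1,0); v=(1,2)
4. t=5/2 → T at (7/2,5); v=(1,-2)
5. t=5/2 → B at (6,0); v=(1,2)
6. t=2 → R at (8,4); v=(-1,2)

Final position: (8,4)
Wall sequence: TLBTBR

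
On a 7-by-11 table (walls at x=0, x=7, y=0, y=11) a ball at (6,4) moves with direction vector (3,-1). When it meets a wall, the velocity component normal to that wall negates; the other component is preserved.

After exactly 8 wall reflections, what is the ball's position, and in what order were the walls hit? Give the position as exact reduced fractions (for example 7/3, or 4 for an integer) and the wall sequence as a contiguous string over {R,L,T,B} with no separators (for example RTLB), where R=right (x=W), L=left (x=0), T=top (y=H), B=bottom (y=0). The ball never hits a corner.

1. t=1/3 → R at (7,11/3); v=(-3,-1)
2. t=7/3 → L at (0,4/3); v=(3,-1)
3. t=4/3 → B at (4,0); v=(3,1)
4. t=1 → R at (7,1); v=(-3,1)
5. t=7/3 → L at (0,10/3); v=(3,1)
6. t=7/3 → R at (7,17/3); v=(-3,1)
7. t=7/3 → L at (0,8); v=(3,1)
8. t=7/3 → R at (7,31/3); v=(-3,1)

Final position: (7,31/3)
Wall sequence: RLBRLRLR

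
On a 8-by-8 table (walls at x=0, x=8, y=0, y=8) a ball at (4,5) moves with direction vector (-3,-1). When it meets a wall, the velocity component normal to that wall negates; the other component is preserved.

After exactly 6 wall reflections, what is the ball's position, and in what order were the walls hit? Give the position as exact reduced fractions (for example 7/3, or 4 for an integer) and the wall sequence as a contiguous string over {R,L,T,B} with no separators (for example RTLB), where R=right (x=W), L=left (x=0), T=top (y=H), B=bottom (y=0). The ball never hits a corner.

Final position: (0,7)
Wall sequence: LRBLRL

1. t=4/3 → L at (0,11/3); v=(3,-1)
2. t=8/3 → R at (8,1); v=(-3,-1)
3. t=1 → B at (5,0); v=(-3,1)
4. t=5/3 → L at (0,5/3); v=(3,1)
5. t=8/3 → R at (8,13/3); v=(-3,1)
6. t=8/3 → L at (0,7); v=(3,1)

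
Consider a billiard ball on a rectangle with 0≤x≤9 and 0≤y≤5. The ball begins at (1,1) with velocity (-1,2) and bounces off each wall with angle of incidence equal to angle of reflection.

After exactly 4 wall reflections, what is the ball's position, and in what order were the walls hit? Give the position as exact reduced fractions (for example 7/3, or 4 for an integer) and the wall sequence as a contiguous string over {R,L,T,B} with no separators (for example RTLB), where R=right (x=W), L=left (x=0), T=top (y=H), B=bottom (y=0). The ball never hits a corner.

1. t=1 → L at (0,3); v=(1,2)
2. t=1 → T at (1,5); v=(1,-2)
3. t=5/2 → B at (7/2,0); v=(1,2)
4. t=5/2 → T at (6,5); v=(1,-2)

Final position: (6,5)
Wall sequence: LTBT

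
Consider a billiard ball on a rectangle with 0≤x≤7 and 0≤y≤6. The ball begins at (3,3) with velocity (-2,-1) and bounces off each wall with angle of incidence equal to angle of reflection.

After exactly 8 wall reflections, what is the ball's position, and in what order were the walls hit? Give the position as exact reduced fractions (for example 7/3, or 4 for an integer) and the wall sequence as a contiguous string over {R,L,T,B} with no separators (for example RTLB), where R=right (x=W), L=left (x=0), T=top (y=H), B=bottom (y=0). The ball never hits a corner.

Final position: (0,1/2)
Wall sequence: LBRLTRBL

1. t=3/2 → L at (0,3/2); v=(2,-1)
2. t=3/2 → B at (3,0); v=(2,1)
3. t=2 → R at (7,2); v=(-2,1)
4. t=7/2 → L at (0,11/2); v=(2,1)
5. t=1/2 → T at (1,6); v=(2,-1)
6. t=3 → R at (7,3); v=(-2,-1)
7. t=3 → B at (1,0); v=(-2,1)
8. t=1/2 → L at (0,1/2); v=(2,1)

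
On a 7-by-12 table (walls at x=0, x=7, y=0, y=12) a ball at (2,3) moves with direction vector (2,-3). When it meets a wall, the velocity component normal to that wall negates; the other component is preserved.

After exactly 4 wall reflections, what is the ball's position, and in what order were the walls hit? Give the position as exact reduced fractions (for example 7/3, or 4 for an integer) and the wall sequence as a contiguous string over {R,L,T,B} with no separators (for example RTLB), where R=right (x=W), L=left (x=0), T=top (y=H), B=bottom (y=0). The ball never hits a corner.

Final position: (0,9)
Wall sequence: BRTL

1. t=1 → B at (4,0); v=(2,3)
2. t=3/2 → R at (7,9/2); v=(-2,3)
3. t=5/2 → T at (2,12); v=(-2,-3)
4. t=1 → L at (0,9); v=(2,-3)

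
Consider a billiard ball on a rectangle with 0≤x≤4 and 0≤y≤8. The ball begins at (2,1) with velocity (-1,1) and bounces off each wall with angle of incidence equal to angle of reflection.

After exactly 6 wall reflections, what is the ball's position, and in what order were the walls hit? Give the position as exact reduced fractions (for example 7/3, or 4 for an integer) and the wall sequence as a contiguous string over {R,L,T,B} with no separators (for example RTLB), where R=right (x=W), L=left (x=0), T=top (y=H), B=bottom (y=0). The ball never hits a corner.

1. t=2 → L at (0,3); v=(1,1)
2. t=4 → R at (4,7); v=(-1,1)
3. t=1 → T at (3,8); v=(-1,-1)
4. t=3 → L at (0,5); v=(1,-1)
5. t=4 → R at (4,1); v=(-1,-1)
6. t=1 → B at (3,0); v=(-1,1)

Final position: (3,0)
Wall sequence: LRTLRB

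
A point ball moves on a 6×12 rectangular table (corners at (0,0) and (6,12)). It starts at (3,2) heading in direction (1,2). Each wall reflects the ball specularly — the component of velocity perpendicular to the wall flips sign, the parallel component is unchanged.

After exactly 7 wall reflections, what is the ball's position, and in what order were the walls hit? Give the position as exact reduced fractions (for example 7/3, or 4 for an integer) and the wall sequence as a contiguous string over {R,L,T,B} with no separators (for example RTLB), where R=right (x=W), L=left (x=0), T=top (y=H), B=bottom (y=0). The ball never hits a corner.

Final position: (0,4)
Wall sequence: RTLBRTL

1. t=3 → R at (6,8); v=(-1,2)
2. t=2 → T at (4,12); v=(-1,-2)
3. t=4 → L at (0,4); v=(1,-2)
4. t=2 → B at (2,0); v=(1,2)
5. t=4 → R at (6,8); v=(-1,2)
6. t=2 → T at (4,12); v=(-1,-2)
7. t=4 → L at (0,4); v=(1,-2)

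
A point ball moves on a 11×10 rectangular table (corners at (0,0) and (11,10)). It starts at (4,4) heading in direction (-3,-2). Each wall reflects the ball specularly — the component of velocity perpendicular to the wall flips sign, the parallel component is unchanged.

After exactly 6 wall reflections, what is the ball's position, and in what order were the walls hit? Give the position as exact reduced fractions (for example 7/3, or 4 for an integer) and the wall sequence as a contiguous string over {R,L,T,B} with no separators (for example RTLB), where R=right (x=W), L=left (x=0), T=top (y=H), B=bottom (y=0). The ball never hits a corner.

Final position: (10,0)
Wall sequence: LBRTLB

1. t=4/3 → L at (0,4/3); v=(3,-2)
2. t=2/3 → B at (2,0); v=(3,2)
3. t=3 → R at (11,6); v=(-3,2)
4. t=2 → T at (5,10); v=(-3,-2)
5. t=5/3 → L at (0,20/3); v=(3,-2)
6. t=10/3 → B at (10,0); v=(3,2)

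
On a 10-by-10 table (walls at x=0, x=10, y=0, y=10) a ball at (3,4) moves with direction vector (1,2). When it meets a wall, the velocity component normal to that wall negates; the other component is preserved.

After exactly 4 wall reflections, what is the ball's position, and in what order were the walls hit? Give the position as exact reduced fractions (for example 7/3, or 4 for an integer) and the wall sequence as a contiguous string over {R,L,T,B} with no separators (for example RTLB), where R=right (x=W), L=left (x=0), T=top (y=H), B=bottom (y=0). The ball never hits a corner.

Final position: (4,10)
Wall sequence: TRBT

1. t=3 → T at (6,10); v=(1,-2)
2. t=4 → R at (10,2); v=(-1,-2)
3. t=1 → B at (9,0); v=(-1,2)
4. t=5 → T at (4,10); v=(-1,-2)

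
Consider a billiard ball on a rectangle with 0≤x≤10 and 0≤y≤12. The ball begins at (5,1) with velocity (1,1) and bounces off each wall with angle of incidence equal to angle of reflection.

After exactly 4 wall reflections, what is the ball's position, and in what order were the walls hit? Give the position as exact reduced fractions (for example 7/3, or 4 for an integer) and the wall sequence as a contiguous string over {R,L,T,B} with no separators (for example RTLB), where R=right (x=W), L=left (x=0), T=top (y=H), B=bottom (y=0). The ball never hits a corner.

1. t=5 → R at (10,6); v=(-1,1)
2. t=6 → T at (4,12); v=(-1,-1)
3. t=4 → L at (0,8); v=(1,-1)
4. t=8 → B at (8,0); v=(1,1)

Final position: (8,0)
Wall sequence: RTLB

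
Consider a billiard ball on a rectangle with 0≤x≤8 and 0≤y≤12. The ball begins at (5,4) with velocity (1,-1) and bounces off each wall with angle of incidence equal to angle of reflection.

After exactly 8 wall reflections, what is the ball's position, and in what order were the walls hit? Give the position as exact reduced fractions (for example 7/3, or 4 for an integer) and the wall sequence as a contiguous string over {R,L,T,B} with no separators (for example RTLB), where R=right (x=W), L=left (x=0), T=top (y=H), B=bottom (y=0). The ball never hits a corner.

Final position: (8,7)
Wall sequence: RBLTRLBR

1. t=3 → R at (8,1); v=(-1,-1)
2. t=1 → B at (7,0); v=(-1,1)
3. t=7 → L at (0,7); v=(1,1)
4. t=5 → T at (5,12); v=(1,-1)
5. t=3 → R at (8,9); v=(-1,-1)
6. t=8 → L at (0,1); v=(1,-1)
7. t=1 → B at (1,0); v=(1,1)
8. t=7 → R at (8,7); v=(-1,1)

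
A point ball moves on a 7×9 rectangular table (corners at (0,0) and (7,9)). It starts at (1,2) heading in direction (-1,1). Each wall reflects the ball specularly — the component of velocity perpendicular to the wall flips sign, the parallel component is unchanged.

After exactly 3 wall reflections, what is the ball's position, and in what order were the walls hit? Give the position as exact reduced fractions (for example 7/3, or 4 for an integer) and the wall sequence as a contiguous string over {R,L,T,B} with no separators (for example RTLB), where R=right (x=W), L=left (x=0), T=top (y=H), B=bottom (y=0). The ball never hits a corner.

1. t=1 → L at (0,3); v=(1,1)
2. t=6 → T at (6,9); v=(1,-1)
3. t=1 → R at (7,8); v=(-1,-1)

Final position: (7,8)
Wall sequence: LTR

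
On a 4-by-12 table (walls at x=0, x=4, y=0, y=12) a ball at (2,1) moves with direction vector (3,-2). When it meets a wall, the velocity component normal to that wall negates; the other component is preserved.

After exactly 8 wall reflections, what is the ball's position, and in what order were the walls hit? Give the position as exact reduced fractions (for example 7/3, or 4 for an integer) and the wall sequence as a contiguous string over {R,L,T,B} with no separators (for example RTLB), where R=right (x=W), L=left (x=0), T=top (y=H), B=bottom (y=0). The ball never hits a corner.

1. t=1/2 → B at (7/2,0); v=(3,2)
2. t=1/6 → R at (4,1/3); v=(-3,2)
3. t=4/3 → L at (0,3); v=(3,2)
4. t=4/3 → R at (4,17/3); v=(-3,2)
5. t=4/3 → L at (0,25/3); v=(3,2)
6. t=4/3 → R at (4,11); v=(-3,2)
7. t=1/2 → T at (5/2,12); v=(-3,-2)
8. t=5/6 → L at (0,31/3); v=(3,-2)

Final position: (0,31/3)
Wall sequence: BRLRLRTL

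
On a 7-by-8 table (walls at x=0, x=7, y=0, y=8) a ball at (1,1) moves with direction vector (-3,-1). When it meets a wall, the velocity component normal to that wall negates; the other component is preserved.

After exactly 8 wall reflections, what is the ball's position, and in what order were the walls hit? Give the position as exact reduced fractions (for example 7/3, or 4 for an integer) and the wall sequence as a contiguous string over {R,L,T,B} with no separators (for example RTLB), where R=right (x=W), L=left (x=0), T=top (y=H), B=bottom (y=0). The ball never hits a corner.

Final position: (7,5)
Wall sequence: LBRLRTLR

1. t=1/3 → L at (0,2/3); v=(3,-1)
2. t=2/3 → B at (2,0); v=(3,1)
3. t=5/3 → R at (7,5/3); v=(-3,1)
4. t=7/3 → L at (0,4); v=(3,1)
5. t=7/3 → R at (7,19/3); v=(-3,1)
6. t=5/3 → T at (2,8); v=(-3,-1)
7. t=2/3 → L at (0,22/3); v=(3,-1)
8. t=7/3 → R at (7,5); v=(-3,-1)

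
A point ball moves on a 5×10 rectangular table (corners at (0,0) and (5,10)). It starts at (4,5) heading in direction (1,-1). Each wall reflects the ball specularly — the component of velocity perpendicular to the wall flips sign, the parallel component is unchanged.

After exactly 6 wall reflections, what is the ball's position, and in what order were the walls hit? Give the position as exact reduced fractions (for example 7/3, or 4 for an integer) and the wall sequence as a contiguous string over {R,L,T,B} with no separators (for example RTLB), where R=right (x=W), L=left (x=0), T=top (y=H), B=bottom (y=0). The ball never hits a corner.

Final position: (0,9)
Wall sequence: RBLRTL

1. t=1 → R at (5,4); v=(-1,-1)
2. t=4 → B at (1,0); v=(-1,1)
3. t=1 → L at (0,1); v=(1,1)
4. t=5 → R at (5,6); v=(-1,1)
5. t=4 → T at (1,10); v=(-1,-1)
6. t=1 → L at (0,9); v=(1,-1)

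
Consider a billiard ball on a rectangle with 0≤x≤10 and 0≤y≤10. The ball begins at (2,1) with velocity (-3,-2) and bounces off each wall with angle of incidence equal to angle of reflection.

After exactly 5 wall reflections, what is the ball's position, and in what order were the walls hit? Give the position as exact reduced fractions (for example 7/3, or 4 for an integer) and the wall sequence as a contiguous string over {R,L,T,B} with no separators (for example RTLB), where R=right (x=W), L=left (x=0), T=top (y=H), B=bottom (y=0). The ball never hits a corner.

Final position: (0,19/3)
Wall sequence: BLRTL

1. t=1/2 → B at (1/2,0); v=(-3,2)
2. t=1/6 → L at (0,1/3); v=(3,2)
3. t=10/3 → R at (10,7); v=(-3,2)
4. t=3/2 → T at (11/2,10); v=(-3,-2)
5. t=11/6 → L at (0,19/3); v=(3,-2)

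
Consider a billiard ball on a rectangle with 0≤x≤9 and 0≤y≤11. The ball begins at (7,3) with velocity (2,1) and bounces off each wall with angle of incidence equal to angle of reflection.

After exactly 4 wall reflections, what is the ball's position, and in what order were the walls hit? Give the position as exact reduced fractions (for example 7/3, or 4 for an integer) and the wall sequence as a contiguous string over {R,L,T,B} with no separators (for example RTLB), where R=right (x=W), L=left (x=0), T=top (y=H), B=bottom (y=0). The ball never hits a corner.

Final position: (9,9)
Wall sequence: RLTR

1. t=1 → R at (9,4); v=(-2,1)
2. t=9/2 → L at (0,17/2); v=(2,1)
3. t=5/2 → T at (5,11); v=(2,-1)
4. t=2 → R at (9,9); v=(-2,-1)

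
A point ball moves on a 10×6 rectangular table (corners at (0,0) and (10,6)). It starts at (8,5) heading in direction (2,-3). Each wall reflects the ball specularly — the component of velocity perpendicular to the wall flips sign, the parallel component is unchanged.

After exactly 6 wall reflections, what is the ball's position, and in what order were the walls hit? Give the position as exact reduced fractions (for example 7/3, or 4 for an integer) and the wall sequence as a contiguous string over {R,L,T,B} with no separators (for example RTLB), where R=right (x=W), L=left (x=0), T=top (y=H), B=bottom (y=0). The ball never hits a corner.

Final position: (10/3,6)
Wall sequence: RBTBLT

1. t=1 → R at (10,2); v=(-2,-3)
2. t=2/3 → B at (26/3,0); v=(-2,3)
3. t=2 → T at (14/3,6); v=(-2,-3)
4. t=2 → B at (2/3,0); v=(-2,3)
5. t=1/3 → L at (0,1); v=(2,3)
6. t=5/3 → T at (10/3,6); v=(2,-3)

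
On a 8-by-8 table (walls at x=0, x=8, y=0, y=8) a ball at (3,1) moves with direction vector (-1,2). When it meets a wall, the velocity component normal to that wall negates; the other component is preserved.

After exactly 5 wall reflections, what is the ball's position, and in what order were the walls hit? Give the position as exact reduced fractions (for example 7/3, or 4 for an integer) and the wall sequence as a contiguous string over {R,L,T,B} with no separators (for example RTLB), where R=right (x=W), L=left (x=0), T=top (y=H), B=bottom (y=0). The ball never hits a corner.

Final position: (15/2,8)
Wall sequence: LTBRT

1. t=3 → L at (0,7); v=(1,2)
2. t=1/2 → T at (1/2,8); v=(1,-2)
3. t=4 → B at (9/2,0); v=(1,2)
4. t=7/2 → R at (8,7); v=(-1,2)
5. t=1/2 → T at (15/2,8); v=(-1,-2)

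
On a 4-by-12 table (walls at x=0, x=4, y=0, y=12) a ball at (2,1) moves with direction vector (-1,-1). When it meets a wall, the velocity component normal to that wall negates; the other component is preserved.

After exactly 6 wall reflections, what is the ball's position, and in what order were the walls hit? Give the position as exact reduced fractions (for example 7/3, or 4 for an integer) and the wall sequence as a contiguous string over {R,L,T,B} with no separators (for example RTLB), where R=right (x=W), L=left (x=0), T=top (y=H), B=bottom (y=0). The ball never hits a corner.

1. t=1 → B at (1,0); v=(-1,1)
2. t=1 → L at (0,1); v=(1,1)
3. t=4 → R at (4,5); v=(-1,1)
4. t=4 → L at (0,9); v=(1,1)
5. t=3 → T at (3,12); v=(1,-1)
6. t=1 → R at (4,11); v=(-1,-1)

Final position: (4,11)
Wall sequence: BLRLTR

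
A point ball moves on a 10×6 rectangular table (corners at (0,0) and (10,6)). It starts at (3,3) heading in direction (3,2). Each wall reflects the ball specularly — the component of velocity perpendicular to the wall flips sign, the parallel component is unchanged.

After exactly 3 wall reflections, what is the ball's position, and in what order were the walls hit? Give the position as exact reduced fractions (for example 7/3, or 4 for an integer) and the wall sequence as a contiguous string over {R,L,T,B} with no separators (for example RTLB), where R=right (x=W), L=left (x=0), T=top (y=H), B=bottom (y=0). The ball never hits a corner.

Final position: (7/2,0)
Wall sequence: TRB

1. t=3/2 → T at (15/2,6); v=(3,-2)
2. t=5/6 → R at (10,13/3); v=(-3,-2)
3. t=13/6 → B at (7/2,0); v=(-3,2)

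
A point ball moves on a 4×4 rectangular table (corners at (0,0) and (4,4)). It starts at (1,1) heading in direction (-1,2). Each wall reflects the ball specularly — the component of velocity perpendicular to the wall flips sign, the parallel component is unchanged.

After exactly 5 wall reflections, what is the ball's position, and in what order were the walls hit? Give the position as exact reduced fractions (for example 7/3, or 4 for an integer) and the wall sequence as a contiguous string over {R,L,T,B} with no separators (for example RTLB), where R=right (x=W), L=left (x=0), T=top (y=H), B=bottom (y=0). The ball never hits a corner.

Final position: (7/2,4)
Wall sequence: LTBRT

1. t=1 → L at (0,3); v=(1,2)
2. t=1/2 → T at (1/2,4); v=(1,-2)
3. t=2 → B at (5/2,0); v=(1,2)
4. t=3/2 → R at (4,3); v=(-1,2)
5. t=1/2 → T at (7/2,4); v=(-1,-2)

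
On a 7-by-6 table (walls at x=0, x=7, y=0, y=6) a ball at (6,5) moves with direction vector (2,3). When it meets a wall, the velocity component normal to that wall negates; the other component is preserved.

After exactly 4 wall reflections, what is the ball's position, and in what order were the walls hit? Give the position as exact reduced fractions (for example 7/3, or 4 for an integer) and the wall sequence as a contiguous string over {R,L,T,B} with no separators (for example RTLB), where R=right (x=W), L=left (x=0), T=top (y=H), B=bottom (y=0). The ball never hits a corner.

Final position: (0,5)
Wall sequence: TRBL

1. t=1/3 → T at (20/3,6); v=(2,-3)
2. t=1/6 → R at (7,11/2); v=(-2,-3)
3. t=11/6 → B at (10/3,0); v=(-2,3)
4. t=5/3 → L at (0,5); v=(2,3)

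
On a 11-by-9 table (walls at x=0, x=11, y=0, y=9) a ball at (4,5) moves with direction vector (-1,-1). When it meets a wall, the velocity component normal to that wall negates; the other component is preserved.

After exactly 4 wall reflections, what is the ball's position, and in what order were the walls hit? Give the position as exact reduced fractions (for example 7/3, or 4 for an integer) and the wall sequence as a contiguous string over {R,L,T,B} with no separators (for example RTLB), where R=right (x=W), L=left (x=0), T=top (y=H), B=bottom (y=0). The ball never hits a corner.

1. t=4 → L at (0,1); v=(1,-1)
2. t=1 → B at (1,0); v=(1,1)
3. t=9 → T at (10,9); v=(1,-1)
4. t=1 → R at (11,8); v=(-1,-1)

Final position: (11,8)
Wall sequence: LBTR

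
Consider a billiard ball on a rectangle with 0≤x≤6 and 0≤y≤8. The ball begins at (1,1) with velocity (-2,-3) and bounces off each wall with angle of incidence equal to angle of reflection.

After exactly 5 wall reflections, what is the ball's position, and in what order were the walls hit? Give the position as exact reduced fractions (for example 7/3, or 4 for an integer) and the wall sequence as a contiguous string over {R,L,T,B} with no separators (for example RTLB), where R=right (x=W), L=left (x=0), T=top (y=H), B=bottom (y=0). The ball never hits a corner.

Final position: (5/3,0)
Wall sequence: BLTRB

1. t=1/3 → B at (1/3,0); v=(-2,3)
2. t=1/6 → L at (0,1/2); v=(2,3)
3. t=5/2 → T at (5,8); v=(2,-3)
4. t=1/2 → R at (6,13/2); v=(-2,-3)
5. t=13/6 → B at (5/3,0); v=(-2,3)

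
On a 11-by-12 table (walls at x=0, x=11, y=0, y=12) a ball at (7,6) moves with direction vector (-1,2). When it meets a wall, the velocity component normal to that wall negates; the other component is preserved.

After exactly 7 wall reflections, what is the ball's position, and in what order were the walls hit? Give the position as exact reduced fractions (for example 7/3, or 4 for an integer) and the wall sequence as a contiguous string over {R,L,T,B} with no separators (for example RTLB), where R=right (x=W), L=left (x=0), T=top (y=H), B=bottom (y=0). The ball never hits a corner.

1. t=3 → T at (4,12); v=(-1,-2)
2. t=4 → L at (0,4); v=(1,-2)
3. t=2 → B at (2,0); v=(1,2)
4. t=6 → T at (8,12); v=(1,-2)
5. t=3 → R at (11,6); v=(-1,-2)
6. t=3 → B at (8,0); v=(-1,2)
7. t=6 → T at (2,12); v=(-1,-2)

Final position: (2,12)
Wall sequence: TLBTRBT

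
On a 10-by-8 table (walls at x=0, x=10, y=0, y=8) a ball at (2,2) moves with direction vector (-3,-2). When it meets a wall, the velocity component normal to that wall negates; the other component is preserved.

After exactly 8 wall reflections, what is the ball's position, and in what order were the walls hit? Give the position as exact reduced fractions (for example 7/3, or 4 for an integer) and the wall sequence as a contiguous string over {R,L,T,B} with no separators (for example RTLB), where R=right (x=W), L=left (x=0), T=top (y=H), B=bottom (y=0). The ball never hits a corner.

1. t=2/3 → L at (0,2/3); v=(3,-2)
2. t=1/3 → B at (1,0); v=(3,2)
3. t=3 → R at (10,6); v=(-3,2)
4. t=1 → T at (7,8); v=(-3,-2)
5. t=7/3 → L at (0,10/3); v=(3,-2)
6. t=5/3 → B at (5,0); v=(3,2)
7. t=5/3 → R at (10,10/3); v=(-3,2)
8. t=7/3 → T at (3,8); v=(-3,-2)

Final position: (3,8)
Wall sequence: LBRTLBRT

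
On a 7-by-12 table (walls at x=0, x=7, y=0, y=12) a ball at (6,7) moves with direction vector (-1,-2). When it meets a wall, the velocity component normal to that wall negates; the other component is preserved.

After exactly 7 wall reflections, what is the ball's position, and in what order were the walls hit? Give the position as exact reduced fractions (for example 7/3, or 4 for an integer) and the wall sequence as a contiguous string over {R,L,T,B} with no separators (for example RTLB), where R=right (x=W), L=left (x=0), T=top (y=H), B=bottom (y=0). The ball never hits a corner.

Final position: (3/2,12)
Wall sequence: BLTRBLT

1. t=7/2 → B at (5/2,0); v=(-1,2)
2. t=5/2 → L at (0,5); v=(1,2)
3. t=7/2 → T at (7/2,12); v=(1,-2)
4. t=7/2 → R at (7,5); v=(-1,-2)
5. t=5/2 → B at (9/2,0); v=(-1,2)
6. t=9/2 → L at (0,9); v=(1,2)
7. t=3/2 → T at (3/2,12); v=(1,-2)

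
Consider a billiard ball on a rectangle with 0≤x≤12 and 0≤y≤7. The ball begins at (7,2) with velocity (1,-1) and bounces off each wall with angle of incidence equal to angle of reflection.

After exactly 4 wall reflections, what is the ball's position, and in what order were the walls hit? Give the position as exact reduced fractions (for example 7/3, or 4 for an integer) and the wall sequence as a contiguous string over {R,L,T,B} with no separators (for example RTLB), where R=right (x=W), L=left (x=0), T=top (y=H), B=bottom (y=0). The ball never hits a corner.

1. t=2 → B at (9,0); v=(1,1)
2. t=3 → R at (12,3); v=(-1,1)
3. t=4 → T at (8,7); v=(-1,-1)
4. t=7 → B at (1,0); v=(-1,1)

Final position: (1,0)
Wall sequence: BRTB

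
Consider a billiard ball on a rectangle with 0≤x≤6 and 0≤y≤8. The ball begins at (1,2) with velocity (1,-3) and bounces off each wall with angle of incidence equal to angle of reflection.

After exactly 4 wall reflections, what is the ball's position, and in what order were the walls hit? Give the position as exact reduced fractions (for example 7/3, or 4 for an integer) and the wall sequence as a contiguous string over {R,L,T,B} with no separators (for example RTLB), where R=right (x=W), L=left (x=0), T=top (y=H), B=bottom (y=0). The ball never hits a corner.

1. t=2/3 → B at (5/3,0); v=(1,3)
2. t=8/3 → T at (13/3,8); v=(1,-3)
3. t=5/3 → R at (6,3); v=(-1,-3)
4. t=1 → B at (5,0); v=(-1,3)

Final position: (5,0)
Wall sequence: BTRB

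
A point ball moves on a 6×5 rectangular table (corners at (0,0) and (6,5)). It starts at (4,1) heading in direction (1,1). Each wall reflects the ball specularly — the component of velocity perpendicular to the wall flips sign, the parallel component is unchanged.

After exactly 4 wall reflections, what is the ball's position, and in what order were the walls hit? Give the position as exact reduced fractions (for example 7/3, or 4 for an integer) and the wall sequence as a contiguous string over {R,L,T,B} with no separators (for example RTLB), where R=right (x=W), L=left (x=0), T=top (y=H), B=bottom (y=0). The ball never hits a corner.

1. t=2 → R at (6,3); v=(-1,1)
2. t=2 → T at (4,5); v=(-1,-1)
3. t=4 → L at (0,1); v=(1,-1)
4. t=1 → B at (1,0); v=(1,1)

Final position: (1,0)
Wall sequence: RTLB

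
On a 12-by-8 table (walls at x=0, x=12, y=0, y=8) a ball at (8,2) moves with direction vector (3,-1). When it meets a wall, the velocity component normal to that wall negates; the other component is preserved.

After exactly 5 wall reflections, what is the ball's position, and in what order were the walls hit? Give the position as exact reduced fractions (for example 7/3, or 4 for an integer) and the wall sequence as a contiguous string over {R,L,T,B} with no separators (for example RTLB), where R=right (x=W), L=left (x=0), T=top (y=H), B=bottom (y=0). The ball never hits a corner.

Final position: (10,8)
Wall sequence: RBLRT

1. t=4/3 → R at (12,2/3); v=(-3,-1)
2. t=2/3 → B at (10,0); v=(-3,1)
3. t=10/3 → L at (0,10/3); v=(3,1)
4. t=4 → R at (12,22/3); v=(-3,1)
5. t=2/3 → T at (10,8); v=(-3,-1)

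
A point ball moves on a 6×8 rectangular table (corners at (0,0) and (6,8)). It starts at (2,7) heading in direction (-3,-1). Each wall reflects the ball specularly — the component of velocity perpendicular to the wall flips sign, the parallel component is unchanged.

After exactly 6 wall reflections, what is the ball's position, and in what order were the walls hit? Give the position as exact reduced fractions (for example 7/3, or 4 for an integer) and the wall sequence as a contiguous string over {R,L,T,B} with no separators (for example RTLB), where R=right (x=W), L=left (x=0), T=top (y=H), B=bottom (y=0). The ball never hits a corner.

1. t=2/3 → L at (0,19/3); v=(3,-1)
2. t=2 → R at (6,13/3); v=(-3,-1)
3. t=2 → L at (0,7/3); v=(3,-1)
4. t=2 → R at (6,1/3); v=(-3,-1)
5. t=1/3 → B at (5,0); v=(-3,1)
6. t=5/3 → L at (0,5/3); v=(3,1)

Final position: (0,5/3)
Wall sequence: LRLRBL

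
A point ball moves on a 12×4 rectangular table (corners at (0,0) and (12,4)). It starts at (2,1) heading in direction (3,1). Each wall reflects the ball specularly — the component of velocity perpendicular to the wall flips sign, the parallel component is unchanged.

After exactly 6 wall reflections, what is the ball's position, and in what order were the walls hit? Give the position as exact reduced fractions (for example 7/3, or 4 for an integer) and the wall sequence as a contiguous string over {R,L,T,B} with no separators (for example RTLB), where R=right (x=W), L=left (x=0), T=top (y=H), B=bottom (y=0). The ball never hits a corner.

Final position: (12,11/3)
Wall sequence: TRBLTR

1. t=3 → T at (11,4); v=(3,-1)
2. t=1/3 → R at (12,11/3); v=(-3,-1)
3. t=11/3 → B at (1,0); v=(-3,1)
4. t=1/3 → L at (0,1/3); v=(3,1)
5. t=11/3 → T at (11,4); v=(3,-1)
6. t=1/3 → R at (12,11/3); v=(-3,-1)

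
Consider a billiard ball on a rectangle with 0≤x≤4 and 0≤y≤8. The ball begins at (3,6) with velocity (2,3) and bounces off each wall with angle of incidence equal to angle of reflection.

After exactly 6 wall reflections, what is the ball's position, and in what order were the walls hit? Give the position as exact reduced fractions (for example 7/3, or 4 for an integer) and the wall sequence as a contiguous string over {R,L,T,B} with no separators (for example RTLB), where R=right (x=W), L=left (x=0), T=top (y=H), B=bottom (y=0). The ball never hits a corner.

1. t=1/2 → R at (4,15/2); v=(-2,3)
2. t=1/6 → T at (11/3,8); v=(-2,-3)
3. t=11/6 → L at (0,5/2); v=(2,-3)
4. t=5/6 → B at (5/3,0); v=(2,3)
5. t=7/6 → R at (4,7/2); v=(-2,3)
6. t=3/2 → T at (1,8); v=(-2,-3)

Final position: (1,8)
Wall sequence: RTLBRT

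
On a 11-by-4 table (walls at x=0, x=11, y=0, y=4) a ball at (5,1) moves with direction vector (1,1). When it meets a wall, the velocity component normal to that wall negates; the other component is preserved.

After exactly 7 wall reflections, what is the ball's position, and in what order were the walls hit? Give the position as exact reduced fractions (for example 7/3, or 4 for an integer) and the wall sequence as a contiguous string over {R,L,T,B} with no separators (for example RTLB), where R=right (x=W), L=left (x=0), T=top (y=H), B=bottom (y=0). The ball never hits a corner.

Final position: (2,4)
Wall sequence: TRBTBLT

1. t=3 → T at (8,4); v=(1,-1)
2. t=3 → R at (11,1); v=(-1,-1)
3. t=1 → B at (10,0); v=(-1,1)
4. t=4 → T at (6,4); v=(-1,-1)
5. t=4 → B at (2,0); v=(-1,1)
6. t=2 → L at (0,2); v=(1,1)
7. t=2 → T at (2,4); v=(1,-1)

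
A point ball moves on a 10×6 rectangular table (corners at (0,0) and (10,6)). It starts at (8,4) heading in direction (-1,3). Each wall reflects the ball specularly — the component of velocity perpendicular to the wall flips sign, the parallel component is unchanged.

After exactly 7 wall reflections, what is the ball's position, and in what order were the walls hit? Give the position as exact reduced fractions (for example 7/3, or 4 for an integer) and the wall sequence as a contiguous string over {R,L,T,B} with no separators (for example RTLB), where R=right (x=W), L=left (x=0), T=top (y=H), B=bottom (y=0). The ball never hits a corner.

Final position: (8/3,0)
Wall sequence: TBTBLTB

1. t=2/3 → T at (22/3,6); v=(-1,-3)
2. t=2 → B at (16/3,0); v=(-1,3)
3. t=2 → T at (10/3,6); v=(-1,-3)
4. t=2 → B at (4/3,0); v=(-1,3)
5. t=4/3 → L at (0,4); v=(1,3)
6. t=2/3 → T at (2/3,6); v=(1,-3)
7. t=2 → B at (8/3,0); v=(1,3)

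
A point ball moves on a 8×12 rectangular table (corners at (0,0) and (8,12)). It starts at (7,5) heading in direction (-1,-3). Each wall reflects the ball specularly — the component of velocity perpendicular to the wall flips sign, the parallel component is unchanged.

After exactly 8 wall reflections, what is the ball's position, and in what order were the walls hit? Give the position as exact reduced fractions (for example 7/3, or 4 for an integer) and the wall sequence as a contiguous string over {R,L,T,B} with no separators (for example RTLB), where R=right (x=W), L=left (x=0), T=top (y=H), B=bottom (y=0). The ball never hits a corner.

1. t=5/3 → B at (16/3,0); v=(-1,3)
2. t=4 → T at (4/3,12); v=(-1,-3)
3. t=4/3 → L at (0,8); v=(1,-3)
4. t=8/3 → B at (8/3,0); v=(1,3)
5. t=4 → T at (20/3,12); v=(1,-3)
6. t=4/3 → R at (8,8); v=(-1,-3)
7. t=8/3 → B at (16/3,0); v=(-1,3)
8. t=4 → T at (4/3,12); v=(-1,-3)

Final position: (4/3,12)
Wall sequence: BTLBTRBT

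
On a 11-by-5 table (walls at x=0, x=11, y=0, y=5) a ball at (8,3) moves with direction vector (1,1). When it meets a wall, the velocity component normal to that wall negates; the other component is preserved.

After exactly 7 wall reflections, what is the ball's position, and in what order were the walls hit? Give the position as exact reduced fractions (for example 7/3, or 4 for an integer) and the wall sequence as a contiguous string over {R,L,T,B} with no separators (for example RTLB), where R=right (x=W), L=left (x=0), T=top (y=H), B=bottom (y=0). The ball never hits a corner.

Final position: (8,5)
Wall sequence: TRBTLBT

1. t=2 → T at (10,5); v=(1,-1)
2. t=1 → R at (11,4); v=(-1,-1)
3. t=4 → B at (7,0); v=(-1,1)
4. t=5 → T at (2,5); v=(-1,-1)
5. t=2 → L at (0,3); v=(1,-1)
6. t=3 → B at (3,0); v=(1,1)
7. t=5 → T at (8,5); v=(1,-1)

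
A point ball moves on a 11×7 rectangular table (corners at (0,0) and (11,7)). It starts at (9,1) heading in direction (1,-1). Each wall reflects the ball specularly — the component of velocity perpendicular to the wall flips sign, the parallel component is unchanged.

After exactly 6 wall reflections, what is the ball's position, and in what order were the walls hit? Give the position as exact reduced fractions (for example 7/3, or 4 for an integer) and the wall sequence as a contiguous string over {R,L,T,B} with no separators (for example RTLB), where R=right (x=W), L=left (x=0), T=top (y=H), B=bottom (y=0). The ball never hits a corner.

Final position: (9,7)
Wall sequence: BRTLBT

1. t=1 → B at (10,0); v=(1,1)
2. t=1 → R at (11,1); v=(-1,1)
3. t=6 → T at (5,7); v=(-1,-1)
4. t=5 → L at (0,2); v=(1,-1)
5. t=2 → B at (2,0); v=(1,1)
6. t=7 → T at (9,7); v=(1,-1)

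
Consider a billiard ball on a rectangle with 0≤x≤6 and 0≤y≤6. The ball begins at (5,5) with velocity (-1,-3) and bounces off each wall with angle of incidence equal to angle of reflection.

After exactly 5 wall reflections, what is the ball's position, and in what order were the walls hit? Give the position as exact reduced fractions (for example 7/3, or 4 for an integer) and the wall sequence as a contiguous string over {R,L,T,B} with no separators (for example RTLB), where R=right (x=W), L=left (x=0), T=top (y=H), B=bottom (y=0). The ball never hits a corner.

Final position: (8/3,6)
Wall sequence: BTLBT

1. t=5/3 → B at (10/3,0); v=(-1,3)
2. t=2 → T at (4/3,6); v=(-1,-3)
3. t=4/3 → L at (0,2); v=(1,-3)
4. t=2/3 → B at (2/3,0); v=(1,3)
5. t=2 → T at (8/3,6); v=(1,-3)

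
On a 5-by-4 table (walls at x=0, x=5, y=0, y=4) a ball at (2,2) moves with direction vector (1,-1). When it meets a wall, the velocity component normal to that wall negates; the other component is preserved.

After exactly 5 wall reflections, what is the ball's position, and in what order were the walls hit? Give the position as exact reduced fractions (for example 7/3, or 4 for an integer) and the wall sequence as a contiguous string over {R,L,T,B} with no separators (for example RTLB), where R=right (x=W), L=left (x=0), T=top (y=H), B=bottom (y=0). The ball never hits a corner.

1. t=2 → B at (4,0); v=(1,1)
2. t=1 → R at (5,1); v=(-1,1)
3. t=3 → T at (2,4); v=(-1,-1)
4. t=2 → L at (0,2); v=(1,-1)
5. t=2 → B at (2,0); v=(1,1)

Final position: (2,0)
Wall sequence: BRTLB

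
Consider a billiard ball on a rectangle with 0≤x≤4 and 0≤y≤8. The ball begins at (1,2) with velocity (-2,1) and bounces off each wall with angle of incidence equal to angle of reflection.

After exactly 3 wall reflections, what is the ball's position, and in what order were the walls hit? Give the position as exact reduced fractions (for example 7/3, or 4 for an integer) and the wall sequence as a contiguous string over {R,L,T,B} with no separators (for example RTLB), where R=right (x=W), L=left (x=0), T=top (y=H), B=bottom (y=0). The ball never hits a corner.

1. t=1/2 → L at (0,5/2); v=(2,1)
2. t=2 → R at (4,9/2); v=(-2,1)
3. t=2 → L at (0,13/2); v=(2,1)

Final position: (0,13/2)
Wall sequence: LRL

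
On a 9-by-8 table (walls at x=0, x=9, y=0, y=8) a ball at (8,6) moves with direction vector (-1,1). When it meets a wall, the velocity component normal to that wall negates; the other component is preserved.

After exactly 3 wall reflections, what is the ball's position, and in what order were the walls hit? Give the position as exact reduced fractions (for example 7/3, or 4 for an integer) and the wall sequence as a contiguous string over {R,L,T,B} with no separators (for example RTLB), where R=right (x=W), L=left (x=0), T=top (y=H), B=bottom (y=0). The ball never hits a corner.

1. t=2 → T at (6,8); v=(-1,-1)
2. t=6 → L at (0,2); v=(1,-1)
3. t=2 → B at (2,0); v=(1,1)

Final position: (2,0)
Wall sequence: TLB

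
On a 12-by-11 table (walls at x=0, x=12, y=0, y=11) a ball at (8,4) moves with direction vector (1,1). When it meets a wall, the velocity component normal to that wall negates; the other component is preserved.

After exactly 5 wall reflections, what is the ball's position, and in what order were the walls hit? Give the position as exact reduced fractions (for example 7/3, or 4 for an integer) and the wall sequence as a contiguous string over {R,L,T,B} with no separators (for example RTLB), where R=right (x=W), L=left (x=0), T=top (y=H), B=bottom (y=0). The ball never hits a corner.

1. t=4 → R at (12,8); v=(-1,1)
2. t=3 → T at (9,11); v=(-1,-1)
3. t=9 → L at (0,2); v=(1,-1)
4. t=2 → B at (2,0); v=(1,1)
5. t=10 → R at (12,10); v=(-1,1)

Final position: (12,10)
Wall sequence: RTLBR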